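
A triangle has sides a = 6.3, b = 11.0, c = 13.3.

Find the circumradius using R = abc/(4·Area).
s = (a+b+c)/2 = 15.3
Area = √(s(s-a)(s-b)(s-c)) = √(15.3·9·4.3·2) = 34.4125
R = abc/(4·Area) = (6.3·11.0·13.3)/(4·34.4125) = 921.69/137.65 = 6.696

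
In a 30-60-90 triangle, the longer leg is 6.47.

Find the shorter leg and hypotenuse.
In a 30-60-90 triangle, sides are in ratio 1 : √3 : 2.
Long leg = short leg·√3  →  short leg = 6.47/√3 = 3.735
Hypotenuse = 2·(short leg) = 2·6.47/√3 = 7.471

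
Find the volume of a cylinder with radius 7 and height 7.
Volume = pi * r² * h
Volume = pi * 7² * 7
Volume = pi * 49 * 7
Volume = pi * 343
Volume = 1077.57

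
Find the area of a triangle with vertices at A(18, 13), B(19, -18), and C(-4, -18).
Using the coordinate formula: Area = (1/2)|x₁(y₂-y₃) + x₂(y₃-y₁) + x₃(y₁-y₂)|
Area = (1/2)|18((-18)-(-18)) + 19((-18)-13) + (-4)(13-(-18))|
Area = (1/2)|18*0 + 19*(-31) + (-4)*31|
Area = (1/2)|0 + (-589) + (-124)|
Area = (1/2)*713 = 356.50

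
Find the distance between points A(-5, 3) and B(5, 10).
Using the distance formula: d = sqrt((x₂-x₁)² + (y₂-y₁)²)
dx = 5 - (-5) = 10
dy = 10 - 3 = 7
d = sqrt(10² + 7²) = sqrt(100 + 49) = sqrt(149) = 12.21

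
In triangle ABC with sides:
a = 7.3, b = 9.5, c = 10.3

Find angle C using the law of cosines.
cos(C) = (a² + b² - c²)/(2ab)
cos(C) = (7.3² + 9.5² - 10.3²)/(2·7.3·9.5) = 37.45/138.7 = 0.270007
C = arccos(0.270007) = 74.34°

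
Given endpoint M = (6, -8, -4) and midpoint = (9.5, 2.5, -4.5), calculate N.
N = (2×9.5 - 6, 2×2.5 - (-8), 2×(-4.5) - (-4)) = (13, 13, -5)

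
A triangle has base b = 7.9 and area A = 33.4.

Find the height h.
A = ½bh  →  h = 2A/b
h = 2·33.4/7.9 = 8.456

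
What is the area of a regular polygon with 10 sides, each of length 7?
For a regular 10-gon with side length s = 7:
Apothem a = s / (2*tan(pi/10)) = 7 / (2*tan(pi/10)) ≈ 10.7719
Perimeter P = 10 * 7 = 70
Area = (1/2) * P * a = (1/2) * 70 * 10.7719 = 377.02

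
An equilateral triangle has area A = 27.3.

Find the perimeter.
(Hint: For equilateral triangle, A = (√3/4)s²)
A = (√3/4)s²  →  s² = 4A/√3 = 4·27.3/√3 = 63.0466
s = 7.94019
Perimeter = 3s = 23.82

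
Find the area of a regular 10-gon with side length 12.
For a regular 10-gon with side length s = 12:
Apothem a = s / (2*tan(pi/10)) = 12 / (2*tan(pi/10)) ≈ 18.4661
Perimeter P = 10 * 12 = 120
Area = (1/2) * P * a = (1/2) * 120 * 18.4661 = 1107.97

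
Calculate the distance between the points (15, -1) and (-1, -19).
Using the distance formula: d = sqrt((x₂-x₁)² + (y₂-y₁)²)
dx = (-1) - 15 = -16
dy = (-19) - (-1) = -18
d = sqrt((-16)² + (-18)²) = sqrt(256 + 324) = sqrt(580) = 24.08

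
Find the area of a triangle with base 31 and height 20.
Area = (1/2) * base * height
Area = (1/2) * 31 * 20
Area = 310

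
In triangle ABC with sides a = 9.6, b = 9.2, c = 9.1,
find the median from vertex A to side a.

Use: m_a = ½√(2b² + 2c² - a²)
m_a = ½√(2·9.2² + 2·9.1² - 9.6²)
m_a = ½√(169.28 + 165.62 - 92.16) = ½√242.74 = 7.79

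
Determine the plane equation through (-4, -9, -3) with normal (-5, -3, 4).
d = n·P = (-5)(-4) + (-3)(-9) + (4)(-3) = 35
Plane: -5x - 3y + 4z = 35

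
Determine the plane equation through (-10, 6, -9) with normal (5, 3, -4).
d = n·P = (5)(-10) + (3)(6) + (-4)(-9) = 4
Plane: 5x + 3y - 4z = 4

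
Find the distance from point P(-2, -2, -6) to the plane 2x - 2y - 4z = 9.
d = |2(-2) + (-2)(-2) + (-4)(-6) - (9)| / √(2² + (-2)² + (-4)²) = 15/√24 = 3.062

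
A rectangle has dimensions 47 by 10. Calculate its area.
Area = length * width
Area = 47 * 10
Area = 470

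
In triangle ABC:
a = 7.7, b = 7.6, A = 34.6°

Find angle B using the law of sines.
sin(B)/b = sin(A)/a
sin(B) = b·sin(A)/a = 7.6·sin(34.6°)/7.7 = 0.560469
B = arcsin(0.560469) = 34.09°  (b ≤ a, so B ≤ A and the acute solution is unique)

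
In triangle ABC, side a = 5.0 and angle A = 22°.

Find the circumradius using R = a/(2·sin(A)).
R = a/(2·sin(A)) = 5.0/(2·sin(22°))
R = 5.0/(2·0.374607) = 5.0/0.749213 = 6.674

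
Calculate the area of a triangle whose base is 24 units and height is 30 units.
Area = (1/2) * base * height
Area = (1/2) * 24 * 30
Area = 360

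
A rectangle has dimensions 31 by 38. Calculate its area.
Area = length * width
Area = 31 * 38
Area = 1178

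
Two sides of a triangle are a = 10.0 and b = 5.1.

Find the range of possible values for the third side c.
By the triangle inequality: |a - b| < c < a + b
|10.0 - 5.1| < c < 10.0 + 5.1
4.9 < c < 15.1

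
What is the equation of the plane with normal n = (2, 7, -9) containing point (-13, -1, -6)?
d = n·P = (2)(-13) + (7)(-1) + (-9)(-6) = 21
Plane: 2x + 7y - 9z = 21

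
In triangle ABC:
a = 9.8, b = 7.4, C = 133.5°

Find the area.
Using A = ½ab·sin(C):
A = ½·9.8·7.4·sin(133.5°) = ½·72.52·0.725374 = 26.3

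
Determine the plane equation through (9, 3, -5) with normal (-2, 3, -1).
d = n·P = (-2)(9) + (3)(3) + (-1)(-5) = -4
Plane: -2x + 3y - z = -4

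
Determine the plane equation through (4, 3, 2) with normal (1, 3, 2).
d = n·P = (1)(4) + (3)(3) + (2)(2) = 17
Plane: x + 3y + 2z = 17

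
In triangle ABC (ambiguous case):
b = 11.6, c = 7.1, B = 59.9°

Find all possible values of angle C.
sin(C)/c = sin(B)/b  →  sin(C) = c·sin(B)/b = 7.1·sin(59.9°)/11.6 = 0.529532
C₁ = arcsin(0.529532) = 31.97°,  C₂ = 180° - C₁ = 148.03°
Check C₂: A = 180° - 59.9° - 148.03° = -27.93° ≤ 0, rejected
C = 31.97° (one solution)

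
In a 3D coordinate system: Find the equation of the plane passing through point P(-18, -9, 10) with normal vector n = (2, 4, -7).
d = n·P = (2)(-18) + (4)(-9) + (-7)(10) = -142
Plane: 2x + 4y - 7z = -142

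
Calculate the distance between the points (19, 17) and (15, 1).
Using the distance formula: d = sqrt((x₂-x₁)² + (y₂-y₁)²)
dx = 15 - 19 = -4
dy = 1 - 17 = -16
d = sqrt((-4)² + (-16)²) = sqrt(16 + 256) = sqrt(272) = 16.49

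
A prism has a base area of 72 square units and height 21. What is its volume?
Volume = base area * height
Volume = 72 * 21
Volume = 1512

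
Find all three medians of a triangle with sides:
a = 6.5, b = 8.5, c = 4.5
Using m_x = ½√(2y² + 2z² - x²):
m_a = ½√(2·8.5² + 2·4.5² - 6.5²) = ½√142.75 = 5.974
m_b = ½√(2·6.5² + 2·4.5² - 8.5²) = ½√52.75 = 3.631
m_c = ½√(2·6.5² + 2·8.5² - 4.5²) = ½√208.75 = 7.224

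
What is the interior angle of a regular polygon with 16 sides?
Interior angle of a regular n-gon = (n-2)*180/n
Interior angle = (16-2)*180/16
Interior angle = 14*180/16
Interior angle = 2520/16
Interior angle = 157.50 degrees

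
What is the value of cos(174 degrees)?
cos(174 degrees) = -0.9945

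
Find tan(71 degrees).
tan(71 degrees) = 2.9042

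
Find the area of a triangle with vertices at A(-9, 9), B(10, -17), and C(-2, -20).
Using the coordinate formula: Area = (1/2)|x₁(y₂-y₃) + x₂(y₃-y₁) + x₃(y₁-y₂)|
Area = (1/2)|(-9)((-17)-(-20)) + 10((-20)-9) + (-2)(9-(-17))|
Area = (1/2)|(-9)*3 + 10*(-29) + (-2)*26|
Area = (1/2)|(-27) + (-290) + (-52)|
Area = (1/2)*369 = 184.50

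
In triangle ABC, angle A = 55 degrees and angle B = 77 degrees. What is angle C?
Sum of angles in a triangle = 180 degrees
Third angle = 180 - 55 - 77
Third angle = 48 degrees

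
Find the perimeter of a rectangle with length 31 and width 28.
Perimeter = 2 * (length + width)
Perimeter = 2 * (31 + 28)
Perimeter = 2 * 59
Perimeter = 118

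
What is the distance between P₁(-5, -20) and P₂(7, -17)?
Using the distance formula: d = sqrt((x₂-x₁)² + (y₂-y₁)²)
dx = 7 - (-5) = 12
dy = (-17) - (-20) = 3
d = sqrt(12² + 3²) = sqrt(144 + 9) = sqrt(153) = 12.37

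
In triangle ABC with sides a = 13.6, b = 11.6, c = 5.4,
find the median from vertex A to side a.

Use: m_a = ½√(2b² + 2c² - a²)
m_a = ½√(2·11.6² + 2·5.4² - 13.6²)
m_a = ½√(269.12 + 58.32 - 184.96) = ½√142.48 = 5.968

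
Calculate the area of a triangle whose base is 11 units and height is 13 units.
Area = (1/2) * base * height
Area = (1/2) * 11 * 13
Area = 71.50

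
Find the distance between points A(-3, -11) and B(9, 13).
Using the distance formula: d = sqrt((x₂-x₁)² + (y₂-y₁)²)
dx = 9 - (-3) = 12
dy = 13 - (-11) = 24
d = sqrt(12² + 24²) = sqrt(144 + 576) = sqrt(720) = 26.83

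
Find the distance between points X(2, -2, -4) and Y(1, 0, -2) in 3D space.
d = √[(-1)² + (2)² + (2)²] = √9 = 3.0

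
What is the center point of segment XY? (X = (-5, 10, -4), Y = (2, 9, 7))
Midpoint = ((-5+2)/2, (10+9)/2, (-4+7)/2) = (-1.5, 9.5, 1.5)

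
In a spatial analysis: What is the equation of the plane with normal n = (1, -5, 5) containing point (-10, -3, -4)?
d = n·P = (1)(-10) + (-5)(-3) + (5)(-4) = -15
Plane: x - 5y + 5z = -15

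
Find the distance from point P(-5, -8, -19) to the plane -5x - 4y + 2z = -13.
d = |(-5)(-5) + (-4)(-8) + 2(-19) - (-13)| / √((-5)² + (-4)² + 2²) = 32/√45 = 4.77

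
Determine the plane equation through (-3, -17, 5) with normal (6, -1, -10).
d = n·P = (6)(-3) + (-1)(-17) + (-10)(5) = -51
Plane: 6x - y - 10z = -51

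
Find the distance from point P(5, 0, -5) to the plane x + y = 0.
d = |1(5) + 1(0) + 0(-5) - (0)| / √(1² + 1² + 0²) = 5/√2 = 3.536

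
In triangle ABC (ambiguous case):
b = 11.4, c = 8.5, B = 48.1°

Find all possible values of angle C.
sin(C)/c = sin(B)/b  →  sin(C) = c·sin(B)/b = 8.5·sin(48.1°)/11.4 = 0.554969
C₁ = arcsin(0.554969) = 33.71°,  C₂ = 180° - C₁ = 146.29°
Check C₂: A = 180° - 48.1° - 146.29° = -14.39° ≤ 0, rejected
C = 33.71° (one solution)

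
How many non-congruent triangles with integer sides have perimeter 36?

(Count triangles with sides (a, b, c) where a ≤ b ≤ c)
With a ≤ b ≤ c and a + b + c = 36, the triangle inequality a + b > c gives c < 36/2, so c ≤ 17.
Iterate a from 1 to ⌊p/3⌋ = 12; for each a, b ranges from a to ⌊(p−a)/2⌋ with c = p − a − b, keeping only c ≥ b.
Triples: (2, 17, 17), (3, 16, 17), (4, 15, 17), …
Count = 27 triangles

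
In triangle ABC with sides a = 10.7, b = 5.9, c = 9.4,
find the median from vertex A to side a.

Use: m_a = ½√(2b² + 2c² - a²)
m_a = ½√(2·5.9² + 2·9.4² - 10.7²)
m_a = ½√(69.62 + 176.72 - 114.49) = ½√131.85 = 5.741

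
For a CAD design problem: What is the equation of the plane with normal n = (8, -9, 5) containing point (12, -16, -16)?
d = n·P = (8)(12) + (-9)(-16) + (5)(-16) = 160
Plane: 8x - 9y + 5z = 160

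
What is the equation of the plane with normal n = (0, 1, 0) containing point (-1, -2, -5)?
d = n·P = (0)(-1) + (1)(-2) + (0)(-5) = -2
Plane: y = -2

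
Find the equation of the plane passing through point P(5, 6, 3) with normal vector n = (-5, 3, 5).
d = n·P = (-5)(5) + (3)(6) + (5)(3) = 8
Plane: -5x + 3y + 5z = 8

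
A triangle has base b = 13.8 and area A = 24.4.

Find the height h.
A = ½bh  →  h = 2A/b
h = 2·24.4/13.8 = 3.536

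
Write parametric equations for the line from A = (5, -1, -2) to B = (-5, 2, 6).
Direction vector d = B - A = (-10, 3, 8)
x = 5 - 10t, y = -1 + 3t, z = -2 + 8t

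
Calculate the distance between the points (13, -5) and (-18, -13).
Using the distance formula: d = sqrt((x₂-x₁)² + (y₂-y₁)²)
dx = (-18) - 13 = -31
dy = (-13) - (-5) = -8
d = sqrt((-31)² + (-8)²) = sqrt(961 + 64) = sqrt(1025) = 32.02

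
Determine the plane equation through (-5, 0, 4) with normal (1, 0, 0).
d = n·P = (1)(-5) + (0)(0) + (0)(4) = -5
Plane: x = -5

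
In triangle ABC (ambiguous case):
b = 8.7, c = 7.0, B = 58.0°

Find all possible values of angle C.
sin(C)/c = sin(B)/b  →  sin(C) = c·sin(B)/b = 7.0·sin(58.0°)/8.7 = 0.682338
C₁ = arcsin(0.682338) = 43.03°,  C₂ = 180° - C₁ = 136.97°
Check C₂: A = 180° - 58.0° - 136.97° = -14.97° ≤ 0, rejected
C = 43.03° (one solution)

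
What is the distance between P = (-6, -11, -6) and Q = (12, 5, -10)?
d = √[(18)² + (16)² + (-4)²] = √596 = 24.41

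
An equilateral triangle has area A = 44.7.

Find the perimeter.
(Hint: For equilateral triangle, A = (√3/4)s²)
A = (√3/4)s²  →  s² = 4A/√3 = 4·44.7/√3 = 103.23
s = 10.1602
Perimeter = 3s = 30.48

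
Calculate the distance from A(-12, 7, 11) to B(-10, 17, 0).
d = √[(2)² + (10)² + (-11)²] = √225 = 15.0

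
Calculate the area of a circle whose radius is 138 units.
Area = pi * r²
Area = pi * 138²
Area = pi * 19044
Area = 59828.49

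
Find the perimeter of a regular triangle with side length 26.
Perimeter = number of sides * side length
Perimeter = 3 * 26
Perimeter = 78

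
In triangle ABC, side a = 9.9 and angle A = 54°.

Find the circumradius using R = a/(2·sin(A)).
R = a/(2·sin(A)) = 9.9/(2·sin(54°))
R = 9.9/(2·0.809017) = 9.9/1.618034 = 6.119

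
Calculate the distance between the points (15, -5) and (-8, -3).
Using the distance formula: d = sqrt((x₂-x₁)² + (y₂-y₁)²)
dx = (-8) - 15 = -23
dy = (-3) - (-5) = 2
d = sqrt((-23)² + 2²) = sqrt(529 + 4) = sqrt(533) = 23.09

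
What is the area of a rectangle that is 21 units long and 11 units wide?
Area = length * width
Area = 21 * 11
Area = 231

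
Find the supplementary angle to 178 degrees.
Supplementary angles sum to 180 degrees.
Other angle = 180 - 178
Other angle = 2 degrees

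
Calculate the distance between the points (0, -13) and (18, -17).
Using the distance formula: d = sqrt((x₂-x₁)² + (y₂-y₁)²)
dx = 18 - 0 = 18
dy = (-17) - (-13) = -4
d = sqrt(18² + (-4)²) = sqrt(324 + 16) = sqrt(340) = 18.44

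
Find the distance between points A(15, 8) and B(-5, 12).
Using the distance formula: d = sqrt((x₂-x₁)² + (y₂-y₁)²)
dx = (-5) - 15 = -20
dy = 12 - 8 = 4
d = sqrt((-20)² + 4²) = sqrt(400 + 16) = sqrt(416) = 20.40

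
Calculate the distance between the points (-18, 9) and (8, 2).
Using the distance formula: d = sqrt((x₂-x₁)² + (y₂-y₁)²)
dx = 8 - (-18) = 26
dy = 2 - 9 = -7
d = sqrt(26² + (-7)²) = sqrt(676 + 49) = sqrt(725) = 26.93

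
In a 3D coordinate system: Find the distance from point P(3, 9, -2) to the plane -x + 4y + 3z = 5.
d = |(-1)(3) + 4(9) + 3(-2) - (5)| / √((-1)² + 4² + 3²) = 22/√26 = 4.315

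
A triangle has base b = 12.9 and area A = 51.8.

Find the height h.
A = ½bh  →  h = 2A/b
h = 2·51.8/12.9 = 8.031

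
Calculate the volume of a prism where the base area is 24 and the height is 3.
Volume = base area * height
Volume = 24 * 3
Volume = 72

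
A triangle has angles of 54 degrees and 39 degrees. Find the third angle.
Sum of angles in a triangle = 180 degrees
Third angle = 180 - 54 - 39
Third angle = 87 degrees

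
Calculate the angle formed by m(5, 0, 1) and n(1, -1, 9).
m·n = 14, |m|² = 26, |n|² = 83
cos θ = 14/√2158 ≈ 0.3014
θ ≈ 72.46°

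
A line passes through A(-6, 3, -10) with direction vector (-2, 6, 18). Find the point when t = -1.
P(-1) = (-6 + (-2)(-1), 3 + 6(-1), -10 + 18(-1)) = (-4, -3, -28)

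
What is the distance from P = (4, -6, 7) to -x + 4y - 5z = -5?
d = |(-1)(4) + 4(-6) + (-5)(7) - (-5)| / √((-1)² + 4² + (-5)²) = 58/√42 = 8.95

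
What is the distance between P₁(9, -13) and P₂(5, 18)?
Using the distance formula: d = sqrt((x₂-x₁)² + (y₂-y₁)²)
dx = 5 - 9 = -4
dy = 18 - (-13) = 31
d = sqrt((-4)² + 31²) = sqrt(16 + 961) = sqrt(977) = 31.26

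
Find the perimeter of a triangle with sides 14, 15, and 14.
Perimeter = sum of all sides
Perimeter = 14 + 15 + 14
Perimeter = 43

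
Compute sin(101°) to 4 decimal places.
sin(101 degrees) = 0.9816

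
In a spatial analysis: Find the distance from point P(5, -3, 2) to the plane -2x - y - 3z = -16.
d = |(-2)(5) + (-1)(-3) + (-3)(2) - (-16)| / √((-2)² + (-1)² + (-3)²) = 3/√14 = 0.8018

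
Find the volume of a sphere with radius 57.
Volume = (4/3) * pi * r³
Volume = (4/3) * pi * 57³
Volume = (4/3) * pi * 185193
Volume = 775734.62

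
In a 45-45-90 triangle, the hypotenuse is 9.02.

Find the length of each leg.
In a 45-45-90 triangle, hypotenuse = leg·√2  →  leg = hypotenuse/√2
leg = 9.02/√2 = 6.378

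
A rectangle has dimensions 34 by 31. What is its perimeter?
Perimeter = 2 * (length + width)
Perimeter = 2 * (34 + 31)
Perimeter = 2 * 65
Perimeter = 130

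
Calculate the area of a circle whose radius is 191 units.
Area = pi * r²
Area = pi * 191²
Area = pi * 36481
Area = 114608.44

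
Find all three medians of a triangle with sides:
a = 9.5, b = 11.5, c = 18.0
Using m_x = ½√(2y² + 2z² - x²):
m_a = ½√(2·11.5² + 2·18.0² - 9.5²) = ½√822.25 = 14.34
m_b = ½√(2·9.5² + 2·18.0² - 11.5²) = ½√696.25 = 13.19
m_c = ½√(2·9.5² + 2·11.5² - 18.0²) = ½√121 = 5.5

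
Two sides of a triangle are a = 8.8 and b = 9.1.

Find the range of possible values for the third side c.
By the triangle inequality: |a - b| < c < a + b
|8.8 - 9.1| < c < 8.8 + 9.1
0.3 < c < 17.9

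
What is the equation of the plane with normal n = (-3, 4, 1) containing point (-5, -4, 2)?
d = n·P = (-3)(-5) + (4)(-4) + (1)(2) = 1
Plane: -3x + 4y + z = 1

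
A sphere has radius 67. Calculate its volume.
Volume = (4/3) * pi * r³
Volume = (4/3) * pi * 67³
Volume = (4/3) * pi * 300763
Volume = 1259833.11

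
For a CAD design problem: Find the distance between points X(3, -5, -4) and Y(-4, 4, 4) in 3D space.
d = √[(-7)² + (9)² + (8)²] = √194 = 13.93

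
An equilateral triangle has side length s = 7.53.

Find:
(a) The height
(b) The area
(a) Height h = s·√3/2 = 7.53·√3/2 = 6.521
(b) Area = (√3/4)·s² = (√3/4)·7.53² = (√3/4)·56.7009 = 24.55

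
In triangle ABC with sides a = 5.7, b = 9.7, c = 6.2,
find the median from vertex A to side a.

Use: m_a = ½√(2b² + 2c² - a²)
m_a = ½√(2·9.7² + 2·6.2² - 5.7²)
m_a = ½√(188.18 + 76.88 - 32.49) = ½√232.57 = 7.625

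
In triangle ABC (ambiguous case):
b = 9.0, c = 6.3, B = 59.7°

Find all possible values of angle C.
sin(C)/c = sin(B)/b  →  sin(C) = c·sin(B)/b = 6.3·sin(59.7°)/9.0 = 0.604377
C₁ = arcsin(0.604377) = 37.18°,  C₂ = 180° - C₁ = 142.82°
Check C₂: A = 180° - 59.7° - 142.82° = -22.52° ≤ 0, rejected
C = 37.18° (one solution)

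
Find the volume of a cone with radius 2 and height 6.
Volume = (1/3) * pi * r² * h
Volume = (1/3) * pi * 2² * 6
Volume = (1/3) * pi * 4 * 6
Volume = (1/3) * pi * 24
Volume = 25.13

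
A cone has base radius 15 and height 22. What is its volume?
Volume = (1/3) * pi * r² * h
Volume = (1/3) * pi * 15² * 22
Volume = (1/3) * pi * 225 * 22
Volume = (1/3) * pi * 4950
Volume = 5183.63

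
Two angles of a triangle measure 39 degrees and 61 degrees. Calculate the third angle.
Sum of angles in a triangle = 180 degrees
Third angle = 180 - 39 - 61
Third angle = 80 degrees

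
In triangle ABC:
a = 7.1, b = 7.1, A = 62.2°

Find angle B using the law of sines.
sin(B)/b = sin(A)/a
sin(B) = b·sin(A)/a = 7.1·sin(62.2°)/7.1 = 0.884581
B = arcsin(0.884581) = 62.2°  (b ≤ a, so B ≤ A and the acute solution is unique)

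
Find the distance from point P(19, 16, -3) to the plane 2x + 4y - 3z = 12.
d = |2(19) + 4(16) + (-3)(-3) - (12)| / √(2² + 4² + (-3)²) = 99/√29 = 18.38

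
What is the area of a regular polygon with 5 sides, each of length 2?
For a regular 5-gon with side length s = 2:
Apothem a = s / (2*tan(pi/5)) = 2 / (2*tan(pi/5)) ≈ 1.3764
Perimeter P = 5 * 2 = 10
Area = (1/2) * P * a = (1/2) * 10 * 1.3764 = 6.88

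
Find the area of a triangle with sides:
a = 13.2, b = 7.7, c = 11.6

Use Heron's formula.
s = (a+b+c)/2 = (13.2+7.7+11.6)/2 = 16.25
A = √(s(s-a)(s-b)(s-c)) = √(16.25·3.05·8.55·4.65)
A = √1970.48 = 44.39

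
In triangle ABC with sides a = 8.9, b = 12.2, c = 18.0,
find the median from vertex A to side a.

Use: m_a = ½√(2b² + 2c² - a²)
m_a = ½√(2·12.2² + 2·18.0² - 8.9²)
m_a = ½√(297.68 + 648 - 79.21) = ½√866.47 = 14.72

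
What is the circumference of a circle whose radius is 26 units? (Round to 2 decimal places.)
Circumference = 2 * pi * r
Circumference = 2 * pi * 26
Circumference = 163.36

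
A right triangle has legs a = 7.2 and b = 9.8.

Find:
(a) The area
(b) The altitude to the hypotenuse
(a) Area = ½ab = ½·7.2·9.8 = 35.28
(b) Hypotenuse c = √(7.2² + 9.8²) = √147.88 = 12.1606
    Area = ½·c·h_c  →  h_c = 2·Area/c = 2·35.28/12.1606 = 5.802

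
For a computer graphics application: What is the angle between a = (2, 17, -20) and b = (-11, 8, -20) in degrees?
a·b = 514, |a|² = 693, |b|² = 585
cos θ = 514/√405405 ≈ 0.8073
θ ≈ 36.17°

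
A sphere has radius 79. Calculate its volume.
Volume = (4/3) * pi * r³
Volume = (4/3) * pi * 79³
Volume = (4/3) * pi * 493039
Volume = 2065236.93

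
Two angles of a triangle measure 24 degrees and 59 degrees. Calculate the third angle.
Sum of angles in a triangle = 180 degrees
Third angle = 180 - 24 - 59
Third angle = 97 degrees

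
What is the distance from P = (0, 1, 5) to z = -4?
d = |0(0) + 0(1) + 1(5) - (-4)| / √(0² + 0² + 1²) = 9/√1 = 9.0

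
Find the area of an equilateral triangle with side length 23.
Area = (sqrt(3)/4) * s²
Area = (sqrt(3)/4) * 23²
Area = (sqrt(3)/4) * 529
Area = 229.06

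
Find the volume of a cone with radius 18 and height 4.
Volume = (1/3) * pi * r² * h
Volume = (1/3) * pi * 18² * 4
Volume = (1/3) * pi * 324 * 4
Volume = (1/3) * pi * 1296
Volume = 1357.17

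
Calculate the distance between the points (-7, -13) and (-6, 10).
Using the distance formula: d = sqrt((x₂-x₁)² + (y₂-y₁)²)
dx = (-6) - (-7) = 1
dy = 10 - (-13) = 23
d = sqrt(1² + 23²) = sqrt(1 + 529) = sqrt(530) = 23.02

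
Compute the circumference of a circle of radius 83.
Circumference = 2 * pi * r
Circumference = 2 * pi * 83
Circumference = 521.50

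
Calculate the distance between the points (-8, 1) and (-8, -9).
Using the distance formula: d = sqrt((x₂-x₁)² + (y₂-y₁)²)
dx = (-8) - (-8) = 0
dy = (-9) - 1 = -10
d = sqrt(0² + (-10)²) = sqrt(0 + 100) = sqrt(100) = 10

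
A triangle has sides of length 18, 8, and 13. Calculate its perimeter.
Perimeter = sum of all sides
Perimeter = 18 + 8 + 13
Perimeter = 39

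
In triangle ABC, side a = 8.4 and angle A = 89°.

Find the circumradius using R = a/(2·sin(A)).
R = a/(2·sin(A)) = 8.4/(2·sin(89°))
R = 8.4/(2·0.999848) = 8.4/1.999695 = 4.201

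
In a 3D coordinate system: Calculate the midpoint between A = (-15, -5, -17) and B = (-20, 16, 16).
Midpoint = ((-15-20)/2, (-5+16)/2, (-17+16)/2) = (-17.5, 5.5, -0.5)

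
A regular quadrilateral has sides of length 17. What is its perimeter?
Perimeter = number of sides * side length
Perimeter = 4 * 17
Perimeter = 68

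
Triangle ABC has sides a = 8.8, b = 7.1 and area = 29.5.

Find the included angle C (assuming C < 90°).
Area = ½ab·sin(C)  →  sin(C) = 2·Area/(ab)
sin(C) = 2·29.5/(8.8·7.1) = 0.944302
C = arcsin(0.944302) = 70.79°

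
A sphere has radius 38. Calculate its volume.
Volume = (4/3) * pi * r³
Volume = (4/3) * pi * 38³
Volume = (4/3) * pi * 54872
Volume = 229847.30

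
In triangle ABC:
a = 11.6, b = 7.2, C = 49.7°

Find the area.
Using A = ½ab·sin(C):
A = ½·11.6·7.2·sin(49.7°) = ½·83.52·0.762668 = 31.85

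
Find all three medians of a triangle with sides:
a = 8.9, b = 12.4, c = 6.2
Using m_x = ½√(2y² + 2z² - x²):
m_a = ½√(2·12.4² + 2·6.2² - 8.9²) = ½√305.19 = 8.735
m_b = ½√(2·8.9² + 2·6.2² - 12.4²) = ½√81.54 = 4.515
m_c = ½√(2·8.9² + 2·12.4² - 6.2²) = ½√427.5 = 10.34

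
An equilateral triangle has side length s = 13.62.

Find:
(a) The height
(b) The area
(a) Height h = s·√3/2 = 13.62·√3/2 = 11.8
(b) Area = (√3/4)·s² = (√3/4)·13.62² = (√3/4)·185.504 = 80.33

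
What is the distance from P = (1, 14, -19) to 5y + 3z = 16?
d = |0(1) + 5(14) + 3(-19) - (16)| / √(0² + 5² + 3²) = 3/√34 = 0.5145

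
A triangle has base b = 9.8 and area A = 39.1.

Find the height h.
A = ½bh  →  h = 2A/b
h = 2·39.1/9.8 = 7.98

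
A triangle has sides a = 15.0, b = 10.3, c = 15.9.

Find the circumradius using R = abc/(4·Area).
s = (a+b+c)/2 = 20.6
Area = √(s(s-a)(s-b)(s-c)) = √(20.6·5.6·10.3·4.7) = 74.73
R = abc/(4·Area) = (15.0·10.3·15.9)/(4·74.73) = 2456.55/298.92 = 8.218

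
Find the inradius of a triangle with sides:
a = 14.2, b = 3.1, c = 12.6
s = (a+b+c)/2 = (14.2+3.1+12.6)/2 = 14.95
Area = √(s(s-a)(s-b)(s-c)) = √(14.95·0.75·11.85·2.35) = 17.6703
r = Area/s = 17.6703/14.95 = 1.182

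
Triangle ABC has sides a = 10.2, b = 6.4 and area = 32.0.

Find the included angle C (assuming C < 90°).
Area = ½ab·sin(C)  →  sin(C) = 2·Area/(ab)
sin(C) = 2·32.0/(10.2·6.4) = 0.980392
C = arcsin(0.980392) = 78.64°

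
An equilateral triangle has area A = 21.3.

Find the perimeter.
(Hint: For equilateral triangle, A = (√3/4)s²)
A = (√3/4)s²  →  s² = 4A/√3 = 4·21.3/√3 = 49.1902
s = 7.01358
Perimeter = 3s = 21.04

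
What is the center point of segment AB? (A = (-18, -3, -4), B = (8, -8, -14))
Midpoint = ((-18+8)/2, (-3-8)/2, (-4-14)/2) = (-5, -5.5, -9)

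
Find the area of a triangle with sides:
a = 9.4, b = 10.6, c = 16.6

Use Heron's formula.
s = (a+b+c)/2 = (9.4+10.6+16.6)/2 = 18.3
A = √(s(s-a)(s-b)(s-c)) = √(18.3·8.9·7.7·1.7)
A = √2131.97 = 46.17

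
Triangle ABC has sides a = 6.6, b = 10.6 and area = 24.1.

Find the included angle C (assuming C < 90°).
Area = ½ab·sin(C)  →  sin(C) = 2·Area/(ab)
sin(C) = 2·24.1/(6.6·10.6) = 0.688965
C = arcsin(0.688965) = 43.55°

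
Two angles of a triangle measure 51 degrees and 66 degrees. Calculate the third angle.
Sum of angles in a triangle = 180 degrees
Third angle = 180 - 51 - 66
Third angle = 63 degrees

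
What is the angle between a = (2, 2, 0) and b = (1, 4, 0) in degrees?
a·b = 10, |a|² = 8, |b|² = 17
cos θ = 10/√136 ≈ 0.8575
θ ≈ 30.96°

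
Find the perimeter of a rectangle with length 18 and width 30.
Perimeter = 2 * (length + width)
Perimeter = 2 * (18 + 30)
Perimeter = 2 * 48
Perimeter = 96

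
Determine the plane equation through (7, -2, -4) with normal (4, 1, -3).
d = n·P = (4)(7) + (1)(-2) + (-3)(-4) = 38
Plane: 4x + y - 3z = 38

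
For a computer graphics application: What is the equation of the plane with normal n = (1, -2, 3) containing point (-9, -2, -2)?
d = n·P = (1)(-9) + (-2)(-2) + (3)(-2) = -11
Plane: x - 2y + 3z = -11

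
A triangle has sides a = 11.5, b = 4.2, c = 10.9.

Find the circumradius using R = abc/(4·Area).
s = (a+b+c)/2 = 13.3
Area = √(s(s-a)(s-b)(s-c)) = √(13.3·1.8·9.1·2.4) = 22.8659
R = abc/(4·Area) = (11.5·4.2·10.9)/(4·22.8659) = 526.47/91.4636 = 5.756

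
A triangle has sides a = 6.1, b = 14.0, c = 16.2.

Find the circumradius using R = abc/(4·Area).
s = (a+b+c)/2 = 18.15
Area = √(s(s-a)(s-b)(s-c)) = √(18.15·12.05·4.15·1.95) = 42.0701
R = abc/(4·Area) = (6.1·14.0·16.2)/(4·42.0701) = 1383.48/168.2804 = 8.221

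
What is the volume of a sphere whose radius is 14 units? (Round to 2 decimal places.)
Volume = (4/3) * pi * r³
Volume = (4/3) * pi * 14³
Volume = (4/3) * pi * 2744
Volume = 11494.04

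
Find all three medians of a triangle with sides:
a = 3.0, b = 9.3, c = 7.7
Using m_x = ½√(2y² + 2z² - x²):
m_a = ½√(2·9.3² + 2·7.7² - 3.0²) = ½√282.56 = 8.405
m_b = ½√(2·3.0² + 2·7.7² - 9.3²) = ½√50.09 = 3.539
m_c = ½√(2·3.0² + 2·9.3² - 7.7²) = ½√131.69 = 5.738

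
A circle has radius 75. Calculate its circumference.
Circumference = 2 * pi * r
Circumference = 2 * pi * 75
Circumference = 471.24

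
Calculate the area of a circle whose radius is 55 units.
Area = pi * r²
Area = pi * 55²
Area = pi * 3025
Area = 9503.32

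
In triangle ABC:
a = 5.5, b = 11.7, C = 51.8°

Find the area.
Using A = ½ab·sin(C):
A = ½·5.5·11.7·sin(51.8°) = ½·64.35·0.785857 = 25.28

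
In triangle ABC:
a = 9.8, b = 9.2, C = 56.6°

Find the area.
Using A = ½ab·sin(C):
A = ½·9.8·9.2·sin(56.6°) = ½·90.16·0.834848 = 37.63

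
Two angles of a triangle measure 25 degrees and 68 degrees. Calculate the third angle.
Sum of angles in a triangle = 180 degrees
Third angle = 180 - 25 - 68
Third angle = 87 degrees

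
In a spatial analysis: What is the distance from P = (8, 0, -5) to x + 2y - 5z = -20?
d = |1(8) + 2(0) + (-5)(-5) - (-20)| / √(1² + 2² + (-5)²) = 53/√30 = 9.676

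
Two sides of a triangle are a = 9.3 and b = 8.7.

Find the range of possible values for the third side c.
By the triangle inequality: |a - b| < c < a + b
|9.3 - 8.7| < c < 9.3 + 8.7
0.6 < c < 18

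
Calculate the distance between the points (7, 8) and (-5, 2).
Using the distance formula: d = sqrt((x₂-x₁)² + (y₂-y₁)²)
dx = (-5) - 7 = -12
dy = 2 - 8 = -6
d = sqrt((-12)² + (-6)²) = sqrt(144 + 36) = sqrt(180) = 13.42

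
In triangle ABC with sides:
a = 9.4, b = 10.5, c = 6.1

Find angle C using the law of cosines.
cos(C) = (a² + b² - c²)/(2ab)
cos(C) = (9.4² + 10.5² - 6.1²)/(2·9.4·10.5) = 161.4/197.4 = 0.817629
C = arccos(0.817629) = 35.15°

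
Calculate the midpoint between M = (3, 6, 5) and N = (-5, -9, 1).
Midpoint = ((3-5)/2, (6-9)/2, (5+1)/2) = (-1, -1.5, 3)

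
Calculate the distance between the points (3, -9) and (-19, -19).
Using the distance formula: d = sqrt((x₂-x₁)² + (y₂-y₁)²)
dx = (-19) - 3 = -22
dy = (-19) - (-9) = -10
d = sqrt((-22)² + (-10)²) = sqrt(484 + 100) = sqrt(584) = 24.17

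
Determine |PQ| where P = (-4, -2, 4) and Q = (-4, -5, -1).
d = √[(0)² + (-3)² + (-5)²] = √34 = 5.831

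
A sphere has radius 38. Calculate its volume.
Volume = (4/3) * pi * r³
Volume = (4/3) * pi * 38³
Volume = (4/3) * pi * 54872
Volume = 229847.30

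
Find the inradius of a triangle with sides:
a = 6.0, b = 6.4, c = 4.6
s = (a+b+c)/2 = (6.0+6.4+4.6)/2 = 8.5
Area = √(s(s-a)(s-b)(s-c)) = √(8.5·2.5·2.1·3.9) = 13.1923
r = Area/s = 13.1923/8.5 = 1.552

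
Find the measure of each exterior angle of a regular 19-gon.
Exterior angle of a regular n-gon = 360/n
Exterior angle = 360/19
Exterior angle = 18.95 degrees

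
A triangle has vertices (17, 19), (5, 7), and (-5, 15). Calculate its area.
Using the coordinate formula: Area = (1/2)|x₁(y₂-y₃) + x₂(y₃-y₁) + x₃(y₁-y₂)|
Area = (1/2)|17(7-15) + 5(15-19) + (-5)(19-7)|
Area = (1/2)|17*(-8) + 5*(-4) + (-5)*12|
Area = (1/2)|(-136) + (-20) + (-60)|
Area = (1/2)*216 = 108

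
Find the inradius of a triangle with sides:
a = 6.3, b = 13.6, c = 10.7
s = (a+b+c)/2 = (6.3+13.6+10.7)/2 = 15.3
Area = √(s(s-a)(s-b)(s-c)) = √(15.3·9·1.7·4.6) = 32.8148
r = Area/s = 32.8148/15.3 = 2.145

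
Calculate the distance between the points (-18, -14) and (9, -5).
Using the distance formula: d = sqrt((x₂-x₁)² + (y₂-y₁)²)
dx = 9 - (-18) = 27
dy = (-5) - (-14) = 9
d = sqrt(27² + 9²) = sqrt(729 + 81) = sqrt(810) = 28.46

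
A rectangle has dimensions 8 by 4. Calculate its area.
Area = length * width
Area = 8 * 4
Area = 32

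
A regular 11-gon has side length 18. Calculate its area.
For a regular 11-gon with side length s = 18:
Apothem a = s / (2*tan(pi/11)) = 18 / (2*tan(pi/11)) ≈ 30.6512
Perimeter P = 11 * 18 = 198
Area = (1/2) * P * a = (1/2) * 198 * 30.6512 = 3034.47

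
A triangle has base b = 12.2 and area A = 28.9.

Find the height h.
A = ½bh  →  h = 2A/b
h = 2·28.9/12.2 = 4.738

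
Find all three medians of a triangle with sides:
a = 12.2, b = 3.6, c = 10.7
Using m_x = ½√(2y² + 2z² - x²):
m_a = ½√(2·3.6² + 2·10.7² - 12.2²) = ½√106.06 = 5.149
m_b = ½√(2·12.2² + 2·10.7² - 3.6²) = ½√513.7 = 11.33
m_c = ½√(2·12.2² + 2·3.6² - 10.7²) = ½√209.11 = 7.23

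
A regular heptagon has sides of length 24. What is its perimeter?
Perimeter = number of sides * side length
Perimeter = 7 * 24
Perimeter = 168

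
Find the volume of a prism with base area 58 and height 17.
Volume = base area * height
Volume = 58 * 17
Volume = 986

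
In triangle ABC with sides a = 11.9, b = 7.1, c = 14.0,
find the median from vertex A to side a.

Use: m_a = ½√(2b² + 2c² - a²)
m_a = ½√(2·7.1² + 2·14.0² - 11.9²)
m_a = ½√(100.82 + 392 - 141.61) = ½√351.21 = 9.37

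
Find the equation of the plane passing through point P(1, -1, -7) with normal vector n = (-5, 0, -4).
d = n·P = (-5)(1) + (0)(-1) + (-4)(-7) = 23
Plane: -5x - 4z = 23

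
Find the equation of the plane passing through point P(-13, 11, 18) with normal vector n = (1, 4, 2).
d = n·P = (1)(-13) + (4)(11) + (2)(18) = 67
Plane: x + 4y + 2z = 67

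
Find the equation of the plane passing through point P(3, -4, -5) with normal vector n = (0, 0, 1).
d = n·P = (0)(3) + (0)(-4) + (1)(-5) = -5
Plane: z = -5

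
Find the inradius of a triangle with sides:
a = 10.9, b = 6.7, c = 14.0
s = (a+b+c)/2 = (10.9+6.7+14.0)/2 = 15.8
Area = √(s(s-a)(s-b)(s-c)) = √(15.8·4.9·9.1·1.8) = 35.6109
r = Area/s = 35.6109/15.8 = 2.254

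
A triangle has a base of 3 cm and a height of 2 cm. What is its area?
Area = (1/2) * base * height
Area = (1/2) * 3 * 2
Area = 3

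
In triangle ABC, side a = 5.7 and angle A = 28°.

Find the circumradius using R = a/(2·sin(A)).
R = a/(2·sin(A)) = 5.7/(2·sin(28°))
R = 5.7/(2·0.469472) = 5.7/0.938943 = 6.071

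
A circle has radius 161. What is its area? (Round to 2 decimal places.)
Area = pi * r²
Area = pi * 161²
Area = pi * 25921
Area = 81433.22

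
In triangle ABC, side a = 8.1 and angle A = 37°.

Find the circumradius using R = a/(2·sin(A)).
R = a/(2·sin(A)) = 8.1/(2·sin(37°))
R = 8.1/(2·0.601815) = 8.1/1.203630 = 6.73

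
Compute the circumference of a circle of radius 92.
Circumference = 2 * pi * r
Circumference = 2 * pi * 92
Circumference = 578.05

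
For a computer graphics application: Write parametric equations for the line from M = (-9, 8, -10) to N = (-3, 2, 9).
Direction vector d = N - M = (6, -6, 19)
x = -9 + 6t, y = 8 - 6t, z = -10 + 19t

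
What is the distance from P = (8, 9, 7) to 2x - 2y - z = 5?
d = |2(8) + (-2)(9) + (-1)(7) - (5)| / √(2² + (-2)² + (-1)²) = 14/√9 = 4.667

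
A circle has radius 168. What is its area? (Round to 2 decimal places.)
Area = pi * r²
Area = pi * 168²
Area = pi * 28224
Area = 88668.31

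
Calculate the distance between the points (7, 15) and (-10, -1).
Using the distance formula: d = sqrt((x₂-x₁)² + (y₂-y₁)²)
dx = (-10) - 7 = -17
dy = (-1) - 15 = -16
d = sqrt((-17)² + (-16)²) = sqrt(289 + 256) = sqrt(545) = 23.35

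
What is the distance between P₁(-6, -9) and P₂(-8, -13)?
Using the distance formula: d = sqrt((x₂-x₁)² + (y₂-y₁)²)
dx = (-8) - (-6) = -2
dy = (-13) - (-9) = -4
d = sqrt((-2)² + (-4)²) = sqrt(4 + 16) = sqrt(20) = 4.47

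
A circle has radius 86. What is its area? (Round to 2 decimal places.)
Area = pi * r²
Area = pi * 86²
Area = pi * 7396
Area = 23235.22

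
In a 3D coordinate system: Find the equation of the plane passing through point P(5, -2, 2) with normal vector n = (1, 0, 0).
d = n·P = (1)(5) + (0)(-2) + (0)(2) = 5
Plane: x = 5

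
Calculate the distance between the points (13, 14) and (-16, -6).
Using the distance formula: d = sqrt((x₂-x₁)² + (y₂-y₁)²)
dx = (-16) - 13 = -29
dy = (-6) - 14 = -20
d = sqrt((-29)² + (-20)²) = sqrt(841 + 400) = sqrt(1241) = 35.23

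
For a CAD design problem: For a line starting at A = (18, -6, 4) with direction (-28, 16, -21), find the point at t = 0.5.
P(0.5) = (18 + (-28)(0.5), -6 + 16(0.5), 4 + (-21)(0.5)) = (4, 2, -6.5)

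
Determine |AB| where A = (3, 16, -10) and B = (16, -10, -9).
d = √[(13)² + (-26)² + (1)²] = √846 = 29.09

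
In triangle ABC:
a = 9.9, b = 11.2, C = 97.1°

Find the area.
Using A = ½ab·sin(C):
A = ½·9.9·11.2·sin(97.1°) = ½·110.88·0.992332 = 55.01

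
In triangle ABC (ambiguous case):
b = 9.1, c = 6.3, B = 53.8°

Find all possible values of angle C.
sin(C)/c = sin(B)/b  →  sin(C) = c·sin(B)/b = 6.3·sin(53.8°)/9.1 = 0.558665
C₁ = arcsin(0.558665) = 33.96°,  C₂ = 180° - C₁ = 146.04°
Check C₂: A = 180° - 53.8° - 146.04° = -19.84° ≤ 0, rejected
C = 33.96° (one solution)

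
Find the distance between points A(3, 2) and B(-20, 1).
Using the distance formula: d = sqrt((x₂-x₁)² + (y₂-y₁)²)
dx = (-20) - 3 = -23
dy = 1 - 2 = -1
d = sqrt((-23)² + (-1)²) = sqrt(529 + 1) = sqrt(530) = 23.02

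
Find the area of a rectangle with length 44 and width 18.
Area = length * width
Area = 44 * 18
Area = 792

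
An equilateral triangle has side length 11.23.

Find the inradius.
For an equilateral triangle, r = s/(2√3) where s is the side.
r = 11.23/(2√3) = 11.23/3.464102 = 3.242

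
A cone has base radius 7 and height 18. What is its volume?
Volume = (1/3) * pi * r² * h
Volume = (1/3) * pi * 7² * 18
Volume = (1/3) * pi * 49 * 18
Volume = (1/3) * pi * 882
Volume = 923.63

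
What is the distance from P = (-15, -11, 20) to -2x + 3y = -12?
d = |(-2)(-15) + 3(-11) + 0(20) - (-12)| / √((-2)² + 3² + 0²) = 9/√13 = 2.496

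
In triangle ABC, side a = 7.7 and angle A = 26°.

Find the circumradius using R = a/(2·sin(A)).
R = a/(2·sin(A)) = 7.7/(2·sin(26°))
R = 7.7/(2·0.438371) = 7.7/0.876742 = 8.783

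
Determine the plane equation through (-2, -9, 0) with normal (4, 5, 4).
d = n·P = (4)(-2) + (5)(-9) + (4)(0) = -53
Plane: 4x + 5y + 4z = -53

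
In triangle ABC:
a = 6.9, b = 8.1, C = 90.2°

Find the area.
Using A = ½ab·sin(C):
A = ½·6.9·8.1·sin(90.2°) = ½·55.89·0.999994 = 27.94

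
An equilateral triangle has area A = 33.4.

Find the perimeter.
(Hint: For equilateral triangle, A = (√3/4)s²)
A = (√3/4)s²  →  s² = 4A/√3 = 4·33.4/√3 = 77.134
s = 8.7826
Perimeter = 3s = 26.35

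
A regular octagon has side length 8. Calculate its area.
For a regular 8-gon with side length s = 8:
Apothem a = s / (2*tan(pi/8)) = 8 / (2*tan(pi/8)) ≈ 9.6569
Perimeter P = 8 * 8 = 64
Area = (1/2) * P * a = (1/2) * 64 * 9.6569 = 309.02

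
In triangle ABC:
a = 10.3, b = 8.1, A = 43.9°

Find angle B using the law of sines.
sin(B)/b = sin(A)/a
sin(B) = b·sin(A)/a = 8.1·sin(43.9°)/10.3 = 0.545297
B = arcsin(0.545297) = 33.04°  (b ≤ a, so B ≤ A and the acute solution is unique)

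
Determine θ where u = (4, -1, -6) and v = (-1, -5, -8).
u·v = 49, |u|² = 53, |v|² = 90
cos θ = 49/√4770 ≈ 0.7095
θ ≈ 44.81°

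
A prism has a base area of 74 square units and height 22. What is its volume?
Volume = base area * height
Volume = 74 * 22
Volume = 1628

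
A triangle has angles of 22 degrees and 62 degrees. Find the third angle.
Sum of angles in a triangle = 180 degrees
Third angle = 180 - 22 - 62
Third angle = 96 degrees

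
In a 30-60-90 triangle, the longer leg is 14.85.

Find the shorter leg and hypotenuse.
In a 30-60-90 triangle, sides are in ratio 1 : √3 : 2.
Long leg = short leg·√3  →  short leg = 14.85/√3 = 8.574
Hypotenuse = 2·(short leg) = 2·14.85/√3 = 17.15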